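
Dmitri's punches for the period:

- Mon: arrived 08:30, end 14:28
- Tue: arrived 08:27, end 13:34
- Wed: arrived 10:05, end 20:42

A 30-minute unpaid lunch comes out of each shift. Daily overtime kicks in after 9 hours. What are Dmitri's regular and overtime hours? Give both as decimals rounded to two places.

Regular 19.08 hours, overtime 1.12 hours

Mon: 08:30–14:28 = 5 h 58 min; less 30 min break → 5 h 28 min
Tue: 08:27–13:34 = 5 h 7 min; less 30 min break → 4 h 37 min
Wed: 10:05–20:42 = 10 h 37 min; less 30 min break → 10 h 7 min
Mon reg 5 h 28 min / OT 0 h 0 min; Tue reg 4 h 37 min / OT 0 h 0 min; Wed reg 9 h 0 min / OT 1 h 7 min.
Totals: regular 19 h 5 min, overtime 1 h 7 min.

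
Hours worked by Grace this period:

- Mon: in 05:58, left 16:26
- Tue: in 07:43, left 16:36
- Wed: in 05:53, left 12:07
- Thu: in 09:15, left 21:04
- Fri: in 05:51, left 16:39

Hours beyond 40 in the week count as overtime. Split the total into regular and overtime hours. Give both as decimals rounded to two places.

Regular 40.00 hours, overtime 8.20 hours

Mon: 05:58–16:26 = 10 h 28 min
Tue: 07:43–16:36 = 8 h 53 min
Wed: 05:53–12:07 = 6 h 14 min
Thu: 09:15–21:04 = 11 h 49 min
Fri: 05:51–16:39 = 10 h 48 min
Total worked: 48 h 12 min = 48.20 h.
Threshold 40 h → overtime 8 h 12 min, regular 40 h 0 min.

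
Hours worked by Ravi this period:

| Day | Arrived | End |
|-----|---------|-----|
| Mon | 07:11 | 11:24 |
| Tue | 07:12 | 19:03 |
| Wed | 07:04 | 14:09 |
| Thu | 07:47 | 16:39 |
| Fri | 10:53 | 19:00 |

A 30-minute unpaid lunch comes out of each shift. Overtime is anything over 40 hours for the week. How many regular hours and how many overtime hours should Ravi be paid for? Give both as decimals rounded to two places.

Regular 37.63 hours, overtime 0.00 hours

Mon: 07:11–11:24 = 4 h 13 min; less 30 min break → 3 h 43 min
Tue: 07:12–19:03 = 11 h 51 min; less 30 min break → 11 h 21 min
Wed: 07:04–14:09 = 7 h 5 min; less 30 min break → 6 h 35 min
Thu: 07:47–16:39 = 8 h 52 min; less 30 min break → 8 h 22 min
Fri: 10:53–19:00 = 8 h 7 min; less 30 min break → 7 h 37 min
Total worked: 37 h 38 min = 37.63 h.
Threshold 40 h → overtime 0 h 0 min, regular 37 h 38 min.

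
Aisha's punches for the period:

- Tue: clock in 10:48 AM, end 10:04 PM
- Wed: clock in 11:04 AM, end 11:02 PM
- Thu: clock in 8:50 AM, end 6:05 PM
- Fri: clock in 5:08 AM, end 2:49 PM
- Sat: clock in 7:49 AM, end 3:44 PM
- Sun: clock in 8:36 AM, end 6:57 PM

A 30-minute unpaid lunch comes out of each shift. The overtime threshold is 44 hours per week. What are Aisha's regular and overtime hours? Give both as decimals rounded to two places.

Tue: 10:48 AM–10:04 PM = 11 h 16 min; less 30 min break → 10 h 46 min
Wed: 11:04 AM–11:02 PM = 11 h 58 min; less 30 min break → 11 h 28 min
Thu: 8:50 AM–6:05 PM = 9 h 15 min; less 30 min break → 8 h 45 min
Fri: 5:08 AM–2:49 PM = 9 h 41 min; less 30 min break → 9 h 11 min
Sat: 7:49 AM–3:44 PM = 7 h 55 min; less 30 min break → 7 h 25 min
Sun: 8:36 AM–6:57 PM = 10 h 21 min; less 30 min break → 9 h 51 min
Total worked: 57 h 26 min = 57.43 h.
Threshold 44 h → overtime 13 h 26 min, regular 44 h 0 min.

Regular 44.00 hours, overtime 13.43 hours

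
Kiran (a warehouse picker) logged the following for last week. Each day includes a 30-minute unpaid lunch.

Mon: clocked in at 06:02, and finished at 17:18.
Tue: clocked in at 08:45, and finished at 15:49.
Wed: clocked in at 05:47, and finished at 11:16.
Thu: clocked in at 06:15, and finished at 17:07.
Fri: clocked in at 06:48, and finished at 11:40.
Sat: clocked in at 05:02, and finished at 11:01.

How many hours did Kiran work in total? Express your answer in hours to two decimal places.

42.53 hours

Mon: 06:02–17:18 = 11 h 16 min; less 30 min break → 10 h 46 min
Tue: 08:45–15:49 = 7 h 4 min; less 30 min break → 6 h 34 min
Wed: 05:47–11:16 = 5 h 29 min; less 30 min break → 4 h 59 min
Thu: 06:15–17:07 = 10 h 52 min; less 30 min break → 10 h 22 min
Fri: 06:48–11:40 = 4 h 52 min; less 30 min break → 4 h 22 min
Sat: 05:02–11:01 = 5 h 59 min; less 30 min break → 5 h 29 min
Total: 10 h 46 min + 6 h 34 min + 4 h 59 min + 10 h 22 min + 4 h 22 min + 5 h 29 min = 42 h 32 min.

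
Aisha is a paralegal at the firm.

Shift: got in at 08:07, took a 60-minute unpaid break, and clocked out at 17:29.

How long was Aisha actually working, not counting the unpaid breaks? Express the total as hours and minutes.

Shift: 08:07–17:29 = 9 h 22 min; less 60 min break → 8 h 22 min

8 h 22 min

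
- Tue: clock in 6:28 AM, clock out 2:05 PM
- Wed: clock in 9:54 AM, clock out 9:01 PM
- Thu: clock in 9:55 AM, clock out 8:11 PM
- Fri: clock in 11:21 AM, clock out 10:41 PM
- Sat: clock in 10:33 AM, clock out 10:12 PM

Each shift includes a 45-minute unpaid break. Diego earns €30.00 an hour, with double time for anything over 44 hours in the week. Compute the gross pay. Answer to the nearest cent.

Tue: 6:28 AM–2:05 PM = 7 h 37 min; less 45 min break → 6 h 52 min
Wed: 9:54 AM–9:01 PM = 11 h 7 min; less 45 min break → 10 h 22 min
Thu: 9:55 AM–8:11 PM = 10 h 16 min; less 45 min break → 9 h 31 min
Fri: 11:21 AM–10:41 PM = 11 h 20 min; less 45 min break → 10 h 35 min
Sat: 10:33 AM–10:12 PM = 11 h 39 min; less 45 min break → 10 h 54 min
Total worked: 48 h 14 min = 2894 min.
Regular 44 h 0 min = 2640 min at €30.00/h; overtime 4 h 14 min = 254 min at €60.00/h.
Pay = (2640 × €30.00 + 254 × €60.00) ÷ 60 = €1574.00.

€1574.00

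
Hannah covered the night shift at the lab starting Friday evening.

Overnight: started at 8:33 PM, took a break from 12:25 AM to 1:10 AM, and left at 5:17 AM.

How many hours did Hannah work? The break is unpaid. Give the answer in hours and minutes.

7 h 59 min

Overnight: 8:33 PM → midnight = 3 h 27 min; midnight → 5:17 AM = 5 h 17 min; span 8 h 44 min; less 45 min break → 7 h 59 min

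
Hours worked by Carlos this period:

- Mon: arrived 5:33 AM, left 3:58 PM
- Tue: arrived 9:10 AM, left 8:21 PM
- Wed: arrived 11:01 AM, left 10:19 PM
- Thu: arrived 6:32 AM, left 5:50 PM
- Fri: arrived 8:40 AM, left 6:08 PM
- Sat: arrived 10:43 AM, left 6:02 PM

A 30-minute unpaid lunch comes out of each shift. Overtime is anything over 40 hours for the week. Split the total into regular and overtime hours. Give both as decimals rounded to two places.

Mon: 5:33 AM–3:58 PM = 10 h 25 min; less 30 min break → 9 h 55 min
Tue: 9:10 AM–8:21 PM = 11 h 11 min; less 30 min break → 10 h 41 min
Wed: 11:01 AM–10:19 PM = 11 h 18 min; less 30 min break → 10 h 48 min
Thu: 6:32 AM–5:50 PM = 11 h 18 min; less 30 min break → 10 h 48 min
Fri: 8:40 AM–6:08 PM = 9 h 28 min; less 30 min break → 8 h 58 min
Sat: 10:43 AM–6:02 PM = 7 h 19 min; less 30 min break → 6 h 49 min
Total worked: 57 h 59 min = 57.98 h.
Threshold 40 h → overtime 17 h 59 min, regular 40 h 0 min.

Regular 40.00 hours, overtime 17.98 hours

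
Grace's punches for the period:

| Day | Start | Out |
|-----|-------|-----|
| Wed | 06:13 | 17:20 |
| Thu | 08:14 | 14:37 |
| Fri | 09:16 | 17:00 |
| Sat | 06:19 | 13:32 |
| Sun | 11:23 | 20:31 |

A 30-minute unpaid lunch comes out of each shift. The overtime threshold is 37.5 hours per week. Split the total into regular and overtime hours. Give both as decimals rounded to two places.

Regular 37.50 hours, overtime 1.58 hours

Wed: 06:13–17:20 = 11 h 7 min; less 30 min break → 10 h 37 min
Thu: 08:14–14:37 = 6 h 23 min; less 30 min break → 5 h 53 min
Fri: 09:16–17:00 = 7 h 44 min; less 30 min break → 7 h 14 min
Sat: 06:19–13:32 = 7 h 13 min; less 30 min break → 6 h 43 min
Sun: 11:23–20:31 = 9 h 8 min; less 30 min break → 8 h 38 min
Total worked: 39 h 5 min = 39.08 h.
Threshold 37.5 h → overtime 1 h 35 min, regular 37 h 30 min.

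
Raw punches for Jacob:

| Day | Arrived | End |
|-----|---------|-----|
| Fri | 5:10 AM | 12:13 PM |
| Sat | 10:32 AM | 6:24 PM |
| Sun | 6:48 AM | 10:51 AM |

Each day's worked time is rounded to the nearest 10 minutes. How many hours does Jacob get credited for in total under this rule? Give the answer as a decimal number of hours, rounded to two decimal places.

18.83 hours

Fri: 5:10 AM–12:13 PM = 7 h 3 min → rounds to 7 h 0 min
Sat: 10:32 AM–6:24 PM = 7 h 52 min → rounds to 7 h 50 min
Sun: 6:48 AM–10:51 AM = 4 h 3 min → rounds to 4 h 0 min
Total credited: 18 h 50 min.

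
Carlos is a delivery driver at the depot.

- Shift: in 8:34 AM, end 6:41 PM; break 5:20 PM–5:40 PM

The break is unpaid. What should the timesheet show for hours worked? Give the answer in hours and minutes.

Shift: 8:34 AM–6:41 PM = 10 h 7 min; less 20 min break → 9 h 47 min

9 h 47 min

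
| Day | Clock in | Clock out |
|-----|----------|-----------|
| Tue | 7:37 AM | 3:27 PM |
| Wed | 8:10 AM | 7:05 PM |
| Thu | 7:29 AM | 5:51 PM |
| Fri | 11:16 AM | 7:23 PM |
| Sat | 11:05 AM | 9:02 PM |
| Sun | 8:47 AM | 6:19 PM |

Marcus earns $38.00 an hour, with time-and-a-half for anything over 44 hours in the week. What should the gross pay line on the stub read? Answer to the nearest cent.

Tue: 7:37 AM–3:27 PM = 7 h 50 min
Wed: 8:10 AM–7:05 PM = 10 h 55 min
Thu: 7:29 AM–5:51 PM = 10 h 22 min
Fri: 11:16 AM–7:23 PM = 8 h 7 min
Sat: 11:05 AM–9:02 PM = 9 h 57 min
Sun: 8:47 AM–6:19 PM = 9 h 32 min
Total worked: 56 h 43 min = 3403 min.
Regular 44 h 0 min = 2640 min at $38.00/h; overtime 12 h 43 min = 763 min at $57.00/h.
Pay = (2640 × $38.00 + 763 × $57.00) ÷ 60 = $2396.85.

$2396.85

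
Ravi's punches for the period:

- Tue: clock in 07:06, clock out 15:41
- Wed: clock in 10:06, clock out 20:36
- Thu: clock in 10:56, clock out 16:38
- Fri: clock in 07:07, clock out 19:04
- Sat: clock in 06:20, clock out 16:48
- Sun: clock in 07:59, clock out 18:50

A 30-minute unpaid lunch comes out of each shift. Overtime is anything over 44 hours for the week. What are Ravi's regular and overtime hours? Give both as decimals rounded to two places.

Tue: 07:06–15:41 = 8 h 35 min; less 30 min break → 8 h 5 min
Wed: 10:06–20:36 = 10 h 30 min; less 30 min break → 10 h 0 min
Thu: 10:56–16:38 = 5 h 42 min; less 30 min break → 5 h 12 min
Fri: 07:07–19:04 = 11 h 57 min; less 30 min break → 11 h 27 min
Sat: 06:20–16:48 = 10 h 28 min; less 30 min break → 9 h 58 min
Sun: 07:59–18:50 = 10 h 51 min; less 30 min break → 10 h 21 min
Total worked: 55 h 3 min = 55.05 h.
Threshold 44 h → overtime 11 h 3 min, regular 44 h 0 min.

Regular 44.00 hours, overtime 11.05 hours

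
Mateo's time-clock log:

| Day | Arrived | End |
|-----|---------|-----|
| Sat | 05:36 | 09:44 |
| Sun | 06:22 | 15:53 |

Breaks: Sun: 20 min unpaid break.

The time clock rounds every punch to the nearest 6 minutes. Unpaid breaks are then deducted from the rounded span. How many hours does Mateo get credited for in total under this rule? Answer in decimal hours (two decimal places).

Sat: in 05:36→05:36, out 09:44→09:42; 4 h 6 min
Sun: in 06:22→06:24, out 15:53→15:54; 9 h 30 min − 20 min = 9 h 10 min
Total credited: 13 h 16 min.

13.27 hours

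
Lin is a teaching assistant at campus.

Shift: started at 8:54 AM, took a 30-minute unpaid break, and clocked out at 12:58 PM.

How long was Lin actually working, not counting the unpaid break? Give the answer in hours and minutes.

3 h 34 min

Shift: 8:54 AM–12:58 PM = 4 h 4 min; less 30 min break → 3 h 34 min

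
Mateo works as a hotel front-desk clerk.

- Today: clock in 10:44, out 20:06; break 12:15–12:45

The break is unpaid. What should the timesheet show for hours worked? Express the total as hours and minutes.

8 h 52 min

Today: 10:44–20:06 = 9 h 22 min; less 30 min break → 8 h 52 min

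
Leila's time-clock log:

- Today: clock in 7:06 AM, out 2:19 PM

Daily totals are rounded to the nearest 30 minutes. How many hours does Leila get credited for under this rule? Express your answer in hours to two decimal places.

7.00 hours

Today: 7:06 AM–2:19 PM = 7 h 13 min → rounds to 7 h 0 min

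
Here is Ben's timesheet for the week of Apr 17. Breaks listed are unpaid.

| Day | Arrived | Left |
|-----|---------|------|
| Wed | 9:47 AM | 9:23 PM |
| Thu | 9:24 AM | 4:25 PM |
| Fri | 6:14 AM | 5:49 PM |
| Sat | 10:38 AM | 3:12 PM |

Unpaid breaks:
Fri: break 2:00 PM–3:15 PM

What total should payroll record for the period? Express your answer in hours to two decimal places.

33.52 hours

Wed: 9:47 AM–9:23 PM = 11 h 36 min
Thu: 9:24 AM–4:25 PM = 7 h 1 min
Fri: 6:14 AM–5:49 PM = 11 h 35 min; less 75 min break → 10 h 20 min
Sat: 10:38 AM–3:12 PM = 4 h 34 min
Total: 11 h 36 min + 7 h 1 min + 10 h 20 min + 4 h 34 min = 33 h 31 min.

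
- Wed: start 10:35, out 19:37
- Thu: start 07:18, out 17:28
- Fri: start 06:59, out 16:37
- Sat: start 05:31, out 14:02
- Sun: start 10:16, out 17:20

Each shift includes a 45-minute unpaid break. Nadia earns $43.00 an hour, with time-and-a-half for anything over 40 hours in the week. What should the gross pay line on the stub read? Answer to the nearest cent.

$1763.00

Wed: 10:35–19:37 = 9 h 2 min; less 45 min break → 8 h 17 min
Thu: 07:18–17:28 = 10 h 10 min; less 45 min break → 9 h 25 min
Fri: 06:59–16:37 = 9 h 38 min; less 45 min break → 8 h 53 min
Sat: 05:31–14:02 = 8 h 31 min; less 45 min break → 7 h 46 min
Sun: 10:16–17:20 = 7 h 4 min; less 45 min break → 6 h 19 min
Total worked: 40 h 40 min = 2440 min.
Regular 40 h 0 min = 2400 min at $43.00/h; overtime 0 h 40 min = 40 min at $64.50/h.
Pay = (2400 × $43.00 + 40 × $64.50) ÷ 60 = $1763.00.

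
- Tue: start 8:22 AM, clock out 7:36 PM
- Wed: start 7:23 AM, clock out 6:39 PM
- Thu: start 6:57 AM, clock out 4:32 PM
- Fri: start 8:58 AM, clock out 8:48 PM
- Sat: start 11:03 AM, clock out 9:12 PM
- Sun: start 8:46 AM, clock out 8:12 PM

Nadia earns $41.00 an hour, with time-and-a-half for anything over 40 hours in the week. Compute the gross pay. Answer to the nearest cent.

Tue: 8:22 AM–7:36 PM = 11 h 14 min
Wed: 7:23 AM–6:39 PM = 11 h 16 min
Thu: 6:57 AM–4:32 PM = 9 h 35 min
Fri: 8:58 AM–8:48 PM = 11 h 50 min
Sat: 11:03 AM–9:12 PM = 10 h 9 min
Sun: 8:46 AM–8:12 PM = 11 h 26 min
Total worked: 65 h 30 min = 3930 min.
Regular 40 h 0 min = 2400 min at $41.00/h; overtime 25 h 30 min = 1530 min at $61.50/h.
Pay = (2400 × $41.00 + 1530 × $61.50) ÷ 60 = $3208.25.

$3208.25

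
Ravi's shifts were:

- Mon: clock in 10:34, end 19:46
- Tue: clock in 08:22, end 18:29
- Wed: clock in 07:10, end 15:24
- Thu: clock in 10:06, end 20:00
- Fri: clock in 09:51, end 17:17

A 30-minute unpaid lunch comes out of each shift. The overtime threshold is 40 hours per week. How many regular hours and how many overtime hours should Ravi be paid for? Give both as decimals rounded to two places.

Regular 40.00 hours, overtime 2.38 hours

Mon: 10:34–19:46 = 9 h 12 min; less 30 min break → 8 h 42 min
Tue: 08:22–18:29 = 10 h 7 min; less 30 min break → 9 h 37 min
Wed: 07:10–15:24 = 8 h 14 min; less 30 min break → 7 h 44 min
Thu: 10:06–20:00 = 9 h 54 min; less 30 min break → 9 h 24 min
Fri: 09:51–17:17 = 7 h 26 min; less 30 min break → 6 h 56 min
Total worked: 42 h 23 min = 42.38 h.
Threshold 40 h → overtime 2 h 23 min, regular 40 h 0 min.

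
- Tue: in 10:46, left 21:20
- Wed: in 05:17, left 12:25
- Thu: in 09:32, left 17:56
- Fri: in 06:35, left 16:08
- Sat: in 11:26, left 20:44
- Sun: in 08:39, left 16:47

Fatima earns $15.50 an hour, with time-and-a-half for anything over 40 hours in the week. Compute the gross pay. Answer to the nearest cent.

Tue: 10:46–21:20 = 10 h 34 min
Wed: 05:17–12:25 = 7 h 8 min
Thu: 09:32–17:56 = 8 h 24 min
Fri: 06:35–16:08 = 9 h 33 min
Sat: 11:26–20:44 = 9 h 18 min
Sun: 08:39–16:47 = 8 h 8 min
Total worked: 53 h 5 min = 3185 min.
Regular 40 h 0 min = 2400 min at $15.50/h; overtime 13 h 5 min = 785 min at $23.25/h.
Pay = (2400 × $15.50 + 785 × $23.25) ÷ 60 = $924.19.

$924.19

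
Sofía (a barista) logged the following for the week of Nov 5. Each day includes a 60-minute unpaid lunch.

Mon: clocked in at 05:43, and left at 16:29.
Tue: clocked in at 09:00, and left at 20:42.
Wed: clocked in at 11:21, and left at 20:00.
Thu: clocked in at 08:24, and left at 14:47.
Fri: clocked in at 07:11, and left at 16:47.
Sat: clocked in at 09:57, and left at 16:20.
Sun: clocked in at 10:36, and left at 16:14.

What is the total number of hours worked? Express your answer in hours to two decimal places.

Mon: 05:43–16:29 = 10 h 46 min; less 60 min break → 9 h 46 min
Tue: 09:00–20:42 = 11 h 42 min; less 60 min break → 10 h 42 min
Wed: 11:21–20:00 = 8 h 39 min; less 60 min break → 7 h 39 min
Thu: 08:24–14:47 = 6 h 23 min; less 60 min break → 5 h 23 min
Fri: 07:11–16:47 = 9 h 36 min; less 60 min break → 8 h 36 min
Sat: 09:57–16:20 = 6 h 23 min; less 60 min break → 5 h 23 min
Sun: 10:36–16:14 = 5 h 38 min; less 60 min break → 4 h 38 min
Total: 9 h 46 min + 10 h 42 min + 7 h 39 min + 5 h 23 min + 8 h 36 min + 5 h 23 min + 4 h 38 min = 52 h 7 min.

52.12 hours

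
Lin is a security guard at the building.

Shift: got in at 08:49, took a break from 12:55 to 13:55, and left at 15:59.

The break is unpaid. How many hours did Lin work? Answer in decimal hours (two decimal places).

6.17 hours

Shift: 08:49–15:59 = 7 h 10 min; less 60 min break → 6 h 10 min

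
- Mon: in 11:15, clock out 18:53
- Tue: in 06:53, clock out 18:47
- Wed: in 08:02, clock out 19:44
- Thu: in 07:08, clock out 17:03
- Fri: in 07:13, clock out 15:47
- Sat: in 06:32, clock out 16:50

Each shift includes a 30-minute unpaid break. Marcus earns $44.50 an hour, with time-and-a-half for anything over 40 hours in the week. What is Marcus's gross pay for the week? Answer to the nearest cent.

Mon: 11:15–18:53 = 7 h 38 min; less 30 min break → 7 h 8 min
Tue: 06:53–18:47 = 11 h 54 min; less 30 min break → 11 h 24 min
Wed: 08:02–19:44 = 11 h 42 min; less 30 min break → 11 h 12 min
Thu: 07:08–17:03 = 9 h 55 min; less 30 min break → 9 h 25 min
Fri: 07:13–15:47 = 8 h 34 min; less 30 min break → 8 h 4 min
Sat: 06:32–16:50 = 10 h 18 min; less 30 min break → 9 h 48 min
Total worked: 57 h 1 min = 3421 min.
Regular 40 h 0 min = 2400 min at $44.50/h; overtime 17 h 1 min = 1021 min at $66.75/h.
Pay = (2400 × $44.50 + 1021 × $66.75) ÷ 60 = $2915.86.

$2915.86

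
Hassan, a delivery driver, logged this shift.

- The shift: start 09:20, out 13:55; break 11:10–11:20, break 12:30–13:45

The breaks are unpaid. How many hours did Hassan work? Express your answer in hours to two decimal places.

The shift: 09:20–13:55 = 4 h 35 min; less 85 min break → 3 h 10 min

3.17 hours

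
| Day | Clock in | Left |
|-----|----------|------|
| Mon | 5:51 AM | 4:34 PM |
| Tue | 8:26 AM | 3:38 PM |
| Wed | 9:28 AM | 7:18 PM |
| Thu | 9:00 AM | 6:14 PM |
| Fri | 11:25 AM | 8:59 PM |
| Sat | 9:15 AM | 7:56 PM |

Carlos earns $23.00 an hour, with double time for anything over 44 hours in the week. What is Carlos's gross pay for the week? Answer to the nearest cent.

$1620.73

Mon: 5:51 AM–4:34 PM = 10 h 43 min
Tue: 8:26 AM–3:38 PM = 7 h 12 min
Wed: 9:28 AM–7:18 PM = 9 h 50 min
Thu: 9:00 AM–6:14 PM = 9 h 14 min
Fri: 11:25 AM–8:59 PM = 9 h 34 min
Sat: 9:15 AM–7:56 PM = 10 h 41 min
Total worked: 57 h 14 min = 3434 min.
Regular 44 h 0 min = 2640 min at $23.00/h; overtime 13 h 14 min = 794 min at $46.00/h.
Pay = (2640 × $23.00 + 794 × $46.00) ÷ 60 = $1620.73.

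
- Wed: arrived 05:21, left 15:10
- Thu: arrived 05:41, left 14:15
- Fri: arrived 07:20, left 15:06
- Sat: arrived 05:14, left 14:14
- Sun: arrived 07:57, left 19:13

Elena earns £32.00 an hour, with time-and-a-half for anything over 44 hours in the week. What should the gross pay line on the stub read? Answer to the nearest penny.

£1524.00

Wed: 05:21–15:10 = 9 h 49 min
Thu: 05:41–14:15 = 8 h 34 min
Fri: 07:20–15:06 = 7 h 46 min
Sat: 05:14–14:14 = 9 h 0 min
Sun: 07:57–19:13 = 11 h 16 min
Total worked: 46 h 25 min = 2785 min.
Regular 44 h 0 min = 2640 min at £32.00/h; overtime 2 h 25 min = 145 min at £48.00/h.
Pay = (2640 × £32.00 + 145 × £48.00) ÷ 60 = £1524.00.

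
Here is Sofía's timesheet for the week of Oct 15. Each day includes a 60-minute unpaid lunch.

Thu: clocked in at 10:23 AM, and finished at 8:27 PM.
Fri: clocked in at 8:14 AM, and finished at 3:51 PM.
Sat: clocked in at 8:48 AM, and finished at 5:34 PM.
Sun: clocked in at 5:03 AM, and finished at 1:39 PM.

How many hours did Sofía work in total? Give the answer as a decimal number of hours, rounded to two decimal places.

Thu: 10:23 AM–8:27 PM = 10 h 4 min; less 60 min break → 9 h 4 min
Fri: 8:14 AM–3:51 PM = 7 h 37 min; less 60 min break → 6 h 37 min
Sat: 8:48 AM–5:34 PM = 8 h 46 min; less 60 min break → 7 h 46 min
Sun: 5:03 AM–1:39 PM = 8 h 36 min; less 60 min break → 7 h 36 min
Total: 9 h 4 min + 6 h 37 min + 7 h 46 min + 7 h 36 min = 31 h 3 min.

31.05 hours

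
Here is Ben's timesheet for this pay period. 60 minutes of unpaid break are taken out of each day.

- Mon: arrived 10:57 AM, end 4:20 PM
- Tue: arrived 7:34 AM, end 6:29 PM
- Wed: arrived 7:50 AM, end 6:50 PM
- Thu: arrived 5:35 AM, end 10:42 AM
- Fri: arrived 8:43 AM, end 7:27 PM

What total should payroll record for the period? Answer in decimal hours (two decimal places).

38.15 hours

Mon: 10:57 AM–4:20 PM = 5 h 23 min; less 60 min break → 4 h 23 min
Tue: 7:34 AM–6:29 PM = 10 h 55 min; less 60 min break → 9 h 55 min
Wed: 7:50 AM–6:50 PM = 11 h 0 min; less 60 min break → 10 h 0 min
Thu: 5:35 AM–10:42 AM = 5 h 7 min; less 60 min break → 4 h 7 min
Fri: 8:43 AM–7:27 PM = 10 h 44 min; less 60 min break → 9 h 44 min
Total: 4 h 23 min + 9 h 55 min + 10 h 0 min + 4 h 7 min + 9 h 44 min = 38 h 9 min.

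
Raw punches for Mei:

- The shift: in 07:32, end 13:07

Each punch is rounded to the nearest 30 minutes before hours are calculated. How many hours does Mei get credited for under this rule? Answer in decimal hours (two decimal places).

The shift: in 07:32→07:30, out 13:07→13:00; 5 h 30 min

5.50 hours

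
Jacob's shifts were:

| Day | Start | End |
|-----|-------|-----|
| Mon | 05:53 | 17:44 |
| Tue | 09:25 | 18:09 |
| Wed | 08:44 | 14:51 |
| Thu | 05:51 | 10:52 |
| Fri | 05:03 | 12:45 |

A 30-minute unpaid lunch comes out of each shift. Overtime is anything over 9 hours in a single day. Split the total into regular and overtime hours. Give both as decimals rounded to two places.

Mon: 05:53–17:44 = 11 h 51 min; less 30 min break → 11 h 21 min
Tue: 09:25–18:09 = 8 h 44 min; less 30 min break → 8 h 14 min
Wed: 08:44–14:51 = 6 h 7 min; less 30 min break → 5 h 37 min
Thu: 05:51–10:52 = 5 h 1 min; less 30 min break → 4 h 31 min
Fri: 05:03–12:45 = 7 h 42 min; less 30 min break → 7 h 12 min
Mon reg 9 h 0 min / OT 2 h 21 min; Tue reg 8 h 14 min / OT 0 h 0 min; Wed reg 5 h 37 min / OT 0 h 0 min; Thu reg 4 h 31 min / OT 0 h 0 min; Fri reg 7 h 12 min / OT 0 h 0 min.
Totals: regular 34 h 34 min, overtime 2 h 21 min.

Regular 34.57 hours, overtime 2.35 hours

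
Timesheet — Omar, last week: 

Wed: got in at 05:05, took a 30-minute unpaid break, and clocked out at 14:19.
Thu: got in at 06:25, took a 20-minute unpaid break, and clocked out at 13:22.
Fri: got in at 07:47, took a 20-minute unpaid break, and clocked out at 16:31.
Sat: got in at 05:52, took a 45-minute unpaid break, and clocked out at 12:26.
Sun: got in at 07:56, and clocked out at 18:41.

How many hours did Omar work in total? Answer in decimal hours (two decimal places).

Wed: 05:05–14:19 = 9 h 14 min; less 30 min break → 8 h 44 min
Thu: 06:25–13:22 = 6 h 57 min; less 20 min break → 6 h 37 min
Fri: 07:47–16:31 = 8 h 44 min; less 20 min break → 8 h 24 min
Sat: 05:52–12:26 = 6 h 34 min; less 45 min break → 5 h 49 min
Sun: 07:56–18:41 = 10 h 45 min
Total: 8 h 44 min + 6 h 37 min + 8 h 24 min + 5 h 49 min + 10 h 45 min = 40 h 19 min.

40.32 hours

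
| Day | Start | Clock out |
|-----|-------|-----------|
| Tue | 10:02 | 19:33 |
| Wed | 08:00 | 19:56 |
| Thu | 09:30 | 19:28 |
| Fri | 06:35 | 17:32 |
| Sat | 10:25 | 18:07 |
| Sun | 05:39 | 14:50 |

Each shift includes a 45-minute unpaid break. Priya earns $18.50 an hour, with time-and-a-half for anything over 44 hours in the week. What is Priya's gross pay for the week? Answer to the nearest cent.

Tue: 10:02–19:33 = 9 h 31 min; less 45 min break → 8 h 46 min
Wed: 08:00–19:56 = 11 h 56 min; less 45 min break → 11 h 11 min
Thu: 09:30–19:28 = 9 h 58 min; less 45 min break → 9 h 13 min
Fri: 06:35–17:32 = 10 h 57 min; less 45 min break → 10 h 12 min
Sat: 10:25–18:07 = 7 h 42 min; less 45 min break → 6 h 57 min
Sun: 05:39–14:50 = 9 h 11 min; less 45 min break → 8 h 26 min
Total worked: 54 h 45 min = 3285 min.
Regular 44 h 0 min = 2640 min at $18.50/h; overtime 10 h 45 min = 645 min at $27.75/h.
Pay = (2640 × $18.50 + 645 × $27.75) ÷ 60 = $1112.31.

$1112.31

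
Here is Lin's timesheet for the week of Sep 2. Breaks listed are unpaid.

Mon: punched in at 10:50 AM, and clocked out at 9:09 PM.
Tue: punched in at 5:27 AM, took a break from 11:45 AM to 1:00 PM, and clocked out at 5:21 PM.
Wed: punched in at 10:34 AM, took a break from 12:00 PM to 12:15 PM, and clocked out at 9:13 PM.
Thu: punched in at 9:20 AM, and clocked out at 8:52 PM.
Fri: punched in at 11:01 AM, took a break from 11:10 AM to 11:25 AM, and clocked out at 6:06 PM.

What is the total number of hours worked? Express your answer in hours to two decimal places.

Mon: 10:50 AM–9:09 PM = 10 h 19 min
Tue: 5:27 AM–5:21 PM = 11 h 54 min; less 75 min break → 10 h 39 min
Wed: 10:34 AM–9:13 PM = 10 h 39 min; less 15 min break → 10 h 24 min
Thu: 9:20 AM–8:52 PM = 11 h 32 min
Fri: 11:01 AM–6:06 PM = 7 h 5 min; less 15 min break → 6 h 50 min
Total: 10 h 19 min + 10 h 39 min + 10 h 24 min + 11 h 32 min + 6 h 50 min = 49 h 44 min.

49.73 hours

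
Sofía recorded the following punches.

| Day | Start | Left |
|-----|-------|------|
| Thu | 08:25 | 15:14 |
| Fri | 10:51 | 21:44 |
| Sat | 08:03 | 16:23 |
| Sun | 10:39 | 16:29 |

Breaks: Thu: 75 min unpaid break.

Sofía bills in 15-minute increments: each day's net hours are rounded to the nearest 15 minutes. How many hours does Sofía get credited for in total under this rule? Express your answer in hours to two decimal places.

30.50 hours

Thu: 08:25–15:14 = 6 h 49 min − 75 min = 5 h 34 min → rounds to 5 h 30 min
Fri: 10:51–21:44 = 10 h 53 min → rounds to 11 h 0 min
Sat: 08:03–16:23 = 8 h 20 min → rounds to 8 h 15 min
Sun: 10:39–16:29 = 5 h 50 min → rounds to 5 h 45 min
Total credited: 30 h 30 min.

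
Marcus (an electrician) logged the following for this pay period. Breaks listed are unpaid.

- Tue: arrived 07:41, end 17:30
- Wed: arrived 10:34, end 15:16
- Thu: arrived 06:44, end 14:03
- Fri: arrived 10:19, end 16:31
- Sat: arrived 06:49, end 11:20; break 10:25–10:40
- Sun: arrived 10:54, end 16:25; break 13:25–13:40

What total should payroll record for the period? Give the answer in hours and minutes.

Tue: 07:41–17:30 = 9 h 49 min
Wed: 10:34–15:16 = 4 h 42 min
Thu: 06:44–14:03 = 7 h 19 min
Fri: 10:19–16:31 = 6 h 12 min
Sat: 06:49–11:20 = 4 h 31 min; less 15 min break → 4 h 16 min
Sun: 10:54–16:25 = 5 h 31 min; less 15 min break → 5 h 16 min
Total: 9 h 49 min + 4 h 42 min + 7 h 19 min + 6 h 12 min + 4 h 16 min + 5 h 16 min = 37 h 34 min.

37 h 34 min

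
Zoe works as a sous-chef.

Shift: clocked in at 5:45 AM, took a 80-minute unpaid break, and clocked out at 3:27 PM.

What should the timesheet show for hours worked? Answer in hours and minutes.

8 h 22 min

Shift: 5:45 AM–3:27 PM = 9 h 42 min; less 80 min break → 8 h 22 min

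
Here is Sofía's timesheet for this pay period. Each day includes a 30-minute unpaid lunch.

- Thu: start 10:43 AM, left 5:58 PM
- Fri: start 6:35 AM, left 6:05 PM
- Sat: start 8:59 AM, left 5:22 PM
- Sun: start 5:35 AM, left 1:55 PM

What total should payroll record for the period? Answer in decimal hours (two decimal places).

Thu: 10:43 AM–5:58 PM = 7 h 15 min; less 30 min break → 6 h 45 min
Fri: 6:35 AM–6:05 PM = 11 h 30 min; less 30 min break → 11 h 0 min
Sat: 8:59 AM–5:22 PM = 8 h 23 min; less 30 min break → 7 h 53 min
Sun: 5:35 AM–1:55 PM = 8 h 20 min; less 30 min break → 7 h 50 min
Total: 6 h 45 min + 11 h 0 min + 7 h 53 min + 7 h 50 min = 33 h 28 min.

33.47 hours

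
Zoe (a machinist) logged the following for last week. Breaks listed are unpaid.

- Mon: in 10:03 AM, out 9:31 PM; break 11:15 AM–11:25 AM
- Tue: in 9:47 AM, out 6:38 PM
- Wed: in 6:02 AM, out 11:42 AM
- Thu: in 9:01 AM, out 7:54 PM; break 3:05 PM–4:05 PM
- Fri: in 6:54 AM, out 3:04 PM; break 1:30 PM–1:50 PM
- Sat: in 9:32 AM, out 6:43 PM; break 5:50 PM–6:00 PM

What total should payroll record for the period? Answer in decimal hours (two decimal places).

Mon: 10:03 AM–9:31 PM = 11 h 28 min; less 10 min break → 11 h 18 min
Tue: 9:47 AM–6:38 PM = 8 h 51 min
Wed: 6:02 AM–11:42 AM = 5 h 40 min
Thu: 9:01 AM–7:54 PM = 10 h 53 min; less 60 min break → 9 h 53 min
Fri: 6:54 AM–3:04 PM = 8 h 10 min; less 20 min break → 7 h 50 min
Sat: 9:32 AM–6:43 PM = 9 h 11 min; less 10 min break → 9 h 1 min
Total: 11 h 18 min + 8 h 51 min + 5 h 40 min + 9 h 53 min + 7 h 50 min + 9 h 1 min = 52 h 33 min.

52.55 hours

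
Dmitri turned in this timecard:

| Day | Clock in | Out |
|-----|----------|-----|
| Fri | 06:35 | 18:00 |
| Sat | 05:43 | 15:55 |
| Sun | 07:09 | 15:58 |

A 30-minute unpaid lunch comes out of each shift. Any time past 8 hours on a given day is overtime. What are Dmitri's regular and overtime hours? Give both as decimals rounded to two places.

Fri: 06:35–18:00 = 11 h 25 min; less 30 min break → 10 h 55 min
Sat: 05:43–15:55 = 10 h 12 min; less 30 min break → 9 h 42 min
Sun: 07:09–15:58 = 8 h 49 min; less 30 min break → 8 h 19 min
Fri reg 8 h 0 min / OT 2 h 55 min; Sat reg 8 h 0 min / OT 1 h 42 min; Sun reg 8 h 0 min / OT 0 h 19 min.
Totals: regular 24 h 0 min, overtime 4 h 56 min.

Regular 24.00 hours, overtime 4.93 hours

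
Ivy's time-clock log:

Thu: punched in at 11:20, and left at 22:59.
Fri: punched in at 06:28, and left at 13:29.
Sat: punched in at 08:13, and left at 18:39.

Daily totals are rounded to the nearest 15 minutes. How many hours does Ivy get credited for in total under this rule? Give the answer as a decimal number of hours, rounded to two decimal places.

Thu: 11:20–22:59 = 11 h 39 min → rounds to 11 h 45 min
Fri: 06:28–13:29 = 7 h 1 min → rounds to 7 h 0 min
Sat: 08:13–18:39 = 10 h 26 min → rounds to 10 h 30 min
Total credited: 29 h 15 min.

29.25 hours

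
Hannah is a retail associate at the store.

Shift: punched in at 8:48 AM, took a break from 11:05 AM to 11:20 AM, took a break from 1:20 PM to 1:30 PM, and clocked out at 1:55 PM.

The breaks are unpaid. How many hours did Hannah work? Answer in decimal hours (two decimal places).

Shift: 8:48 AM–1:55 PM = 5 h 7 min; less 25 min break → 4 h 42 min

4.70 hours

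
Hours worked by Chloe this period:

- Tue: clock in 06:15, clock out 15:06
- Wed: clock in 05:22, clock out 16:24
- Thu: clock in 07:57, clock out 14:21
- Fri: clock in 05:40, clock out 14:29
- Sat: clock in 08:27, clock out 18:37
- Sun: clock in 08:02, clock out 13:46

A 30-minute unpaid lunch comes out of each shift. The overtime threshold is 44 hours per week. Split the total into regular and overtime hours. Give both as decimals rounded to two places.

Tue: 06:15–15:06 = 8 h 51 min; less 30 min break → 8 h 21 min
Wed: 05:22–16:24 = 11 h 2 min; less 30 min break → 10 h 32 min
Thu: 07:57–14:21 = 6 h 24 min; less 30 min break → 5 h 54 min
Fri: 05:40–14:29 = 8 h 49 min; less 30 min break → 8 h 19 min
Sat: 08:27–18:37 = 10 h 10 min; less 30 min break → 9 h 40 min
Sun: 08:02–13:46 = 5 h 44 min; less 30 min break → 5 h 14 min
Total worked: 48 h 0 min = 48.00 h.
Threshold 44 h → overtime 4 h 0 min, regular 44 h 0 min.

Regular 44.00 hours, overtime 4.00 hours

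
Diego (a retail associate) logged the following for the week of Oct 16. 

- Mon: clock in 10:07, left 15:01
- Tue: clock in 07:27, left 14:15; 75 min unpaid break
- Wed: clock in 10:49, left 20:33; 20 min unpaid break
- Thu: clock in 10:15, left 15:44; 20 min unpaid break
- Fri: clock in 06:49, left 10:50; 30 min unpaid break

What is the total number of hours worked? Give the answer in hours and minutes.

28 h 31 min

Mon: 10:07–15:01 = 4 h 54 min
Tue: 07:27–14:15 = 6 h 48 min; less 75 min break → 5 h 33 min
Wed: 10:49–20:33 = 9 h 44 min; less 20 min break → 9 h 24 min
Thu: 10:15–15:44 = 5 h 29 min; less 20 min break → 5 h 9 min
Fri: 06:49–10:50 = 4 h 1 min; less 30 min break → 3 h 31 min
Total: 4 h 54 min + 5 h 33 min + 9 h 24 min + 5 h 9 min + 3 h 31 min = 28 h 31 min.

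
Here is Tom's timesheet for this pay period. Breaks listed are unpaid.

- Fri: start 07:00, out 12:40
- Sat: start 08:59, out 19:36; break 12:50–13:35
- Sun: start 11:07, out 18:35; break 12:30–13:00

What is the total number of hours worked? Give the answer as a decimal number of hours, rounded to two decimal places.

Fri: 07:00–12:40 = 5 h 40 min
Sat: 08:59–19:36 = 10 h 37 min; less 45 min break → 9 h 52 min
Sun: 11:07–18:35 = 7 h 28 min; less 30 min break → 6 h 58 min
Total: 5 h 40 min + 9 h 52 min + 6 h 58 min = 22 h 30 min.

22.50 hours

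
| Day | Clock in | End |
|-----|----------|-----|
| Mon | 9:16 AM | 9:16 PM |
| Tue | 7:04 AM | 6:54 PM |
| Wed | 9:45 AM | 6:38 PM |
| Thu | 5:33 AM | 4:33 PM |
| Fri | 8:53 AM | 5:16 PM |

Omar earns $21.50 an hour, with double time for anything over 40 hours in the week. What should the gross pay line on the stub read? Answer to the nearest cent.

Mon: 9:16 AM–9:16 PM = 12 h 0 min
Tue: 7:04 AM–6:54 PM = 11 h 50 min
Wed: 9:45 AM–6:38 PM = 8 h 53 min
Thu: 5:33 AM–4:33 PM = 11 h 0 min
Fri: 8:53 AM–5:16 PM = 8 h 23 min
Total worked: 52 h 6 min = 3126 min.
Regular 40 h 0 min = 2400 min at $21.50/h; overtime 12 h 6 min = 726 min at $43.00/h.
Pay = (2400 × $21.50 + 726 × $43.00) ÷ 60 = $1380.30.

$1380.30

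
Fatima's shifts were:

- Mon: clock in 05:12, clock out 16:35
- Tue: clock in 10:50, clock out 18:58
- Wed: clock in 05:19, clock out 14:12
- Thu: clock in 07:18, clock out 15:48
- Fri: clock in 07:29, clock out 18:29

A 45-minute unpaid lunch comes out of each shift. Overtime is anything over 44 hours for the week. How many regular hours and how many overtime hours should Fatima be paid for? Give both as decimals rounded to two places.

Regular 44.00 hours, overtime 0.15 hours

Mon: 05:12–16:35 = 11 h 23 min; less 45 min break → 10 h 38 min
Tue: 10:50–18:58 = 8 h 8 min; less 45 min break → 7 h 23 min
Wed: 05:19–14:12 = 8 h 53 min; less 45 min break → 8 h 8 min
Thu: 07:18–15:48 = 8 h 30 min; less 45 min break → 7 h 45 min
Fri: 07:29–18:29 = 11 h 0 min; less 45 min break → 10 h 15 min
Total worked: 44 h 9 min = 44.15 h.
Threshold 44 h → overtime 0 h 9 min, regular 44 h 0 min.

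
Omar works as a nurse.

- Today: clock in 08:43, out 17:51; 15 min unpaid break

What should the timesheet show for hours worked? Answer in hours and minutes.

8 h 53 min

Today: 08:43–17:51 = 9 h 8 min; less 15 min break → 8 h 53 min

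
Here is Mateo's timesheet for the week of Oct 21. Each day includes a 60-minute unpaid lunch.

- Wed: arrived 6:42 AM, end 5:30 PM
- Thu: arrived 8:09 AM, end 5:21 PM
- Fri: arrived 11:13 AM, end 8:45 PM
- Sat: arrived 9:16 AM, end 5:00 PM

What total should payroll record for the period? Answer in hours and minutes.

Wed: 6:42 AM–5:30 PM = 10 h 48 min; less 60 min break → 9 h 48 min
Thu: 8:09 AM–5:21 PM = 9 h 12 min; less 60 min break → 8 h 12 min
Fri: 11:13 AM–8:45 PM = 9 h 32 min; less 60 min break → 8 h 32 min
Sat: 9:16 AM–5:00 PM = 7 h 44 min; less 60 min break → 6 h 44 min
Total: 9 h 48 min + 8 h 12 min + 8 h 32 min + 6 h 44 min = 33 h 16 min.

33 h 16 min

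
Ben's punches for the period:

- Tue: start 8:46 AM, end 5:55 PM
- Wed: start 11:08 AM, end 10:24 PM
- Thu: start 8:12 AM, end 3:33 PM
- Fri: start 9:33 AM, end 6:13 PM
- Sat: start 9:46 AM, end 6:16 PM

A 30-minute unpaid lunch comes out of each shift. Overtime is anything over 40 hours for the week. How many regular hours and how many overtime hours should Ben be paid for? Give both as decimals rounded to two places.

Tue: 8:46 AM–5:55 PM = 9 h 9 min; less 30 min break → 8 h 39 min
Wed: 11:08 AM–10:24 PM = 11 h 16 min; less 30 min break → 10 h 46 min
Thu: 8:12 AM–3:33 PM = 7 h 21 min; less 30 min break → 6 h 51 min
Fri: 9:33 AM–6:13 PM = 8 h 40 min; less 30 min break → 8 h 10 min
Sat: 9:46 AM–6:16 PM = 8 h 30 min; less 30 min break → 8 h 0 min
Total worked: 42 h 26 min = 42.43 h.
Threshold 40 h → overtime 2 h 26 min, regular 40 h 0 min.

Regular 40.00 hours, overtime 2.43 hours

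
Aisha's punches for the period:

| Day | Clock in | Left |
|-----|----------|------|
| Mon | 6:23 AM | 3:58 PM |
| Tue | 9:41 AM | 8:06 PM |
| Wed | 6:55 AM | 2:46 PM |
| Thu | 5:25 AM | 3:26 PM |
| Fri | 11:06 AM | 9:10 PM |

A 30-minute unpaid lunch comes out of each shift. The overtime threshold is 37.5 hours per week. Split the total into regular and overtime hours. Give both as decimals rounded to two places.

Mon: 6:23 AM–3:58 PM = 9 h 35 min; less 30 min break → 9 h 5 min
Tue: 9:41 AM–8:06 PM = 10 h 25 min; less 30 min break → 9 h 55 min
Wed: 6:55 AM–2:46 PM = 7 h 51 min; less 30 min break → 7 h 21 min
Thu: 5:25 AM–3:26 PM = 10 h 1 min; less 30 min break → 9 h 31 min
Fri: 11:06 AM–9:10 PM = 10 h 4 min; less 30 min break → 9 h 34 min
Total worked: 45 h 26 min = 45.43 h.
Threshold 37.5 h → overtime 7 h 56 min, regular 37 h 30 min.

Regular 37.50 hours, overtime 7.93 hours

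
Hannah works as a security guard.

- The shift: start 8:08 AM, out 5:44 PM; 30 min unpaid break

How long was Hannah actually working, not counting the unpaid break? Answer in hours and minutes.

9 h 6 min

The shift: 8:08 AM–5:44 PM = 9 h 36 min; less 30 min break → 9 h 6 min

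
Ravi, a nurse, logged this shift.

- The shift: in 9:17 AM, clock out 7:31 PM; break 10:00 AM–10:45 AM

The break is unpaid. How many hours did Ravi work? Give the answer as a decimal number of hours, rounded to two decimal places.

The shift: 9:17 AM–7:31 PM = 10 h 14 min; less 45 min break → 9 h 29 min

9.48 hours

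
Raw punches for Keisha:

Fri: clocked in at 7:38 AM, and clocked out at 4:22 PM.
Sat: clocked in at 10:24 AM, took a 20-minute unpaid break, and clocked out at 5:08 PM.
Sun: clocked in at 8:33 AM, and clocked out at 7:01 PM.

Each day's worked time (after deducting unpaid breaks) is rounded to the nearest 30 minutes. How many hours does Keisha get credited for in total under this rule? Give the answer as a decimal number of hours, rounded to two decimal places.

25.50 hours

Fri: 7:38 AM–4:22 PM = 8 h 44 min → rounds to 8 h 30 min
Sat: 10:24 AM–5:08 PM = 6 h 44 min − 20 min = 6 h 24 min → rounds to 6 h 30 min
Sun: 8:33 AM–7:01 PM = 10 h 28 min → rounds to 10 h 30 min
Total credited: 25 h 30 min.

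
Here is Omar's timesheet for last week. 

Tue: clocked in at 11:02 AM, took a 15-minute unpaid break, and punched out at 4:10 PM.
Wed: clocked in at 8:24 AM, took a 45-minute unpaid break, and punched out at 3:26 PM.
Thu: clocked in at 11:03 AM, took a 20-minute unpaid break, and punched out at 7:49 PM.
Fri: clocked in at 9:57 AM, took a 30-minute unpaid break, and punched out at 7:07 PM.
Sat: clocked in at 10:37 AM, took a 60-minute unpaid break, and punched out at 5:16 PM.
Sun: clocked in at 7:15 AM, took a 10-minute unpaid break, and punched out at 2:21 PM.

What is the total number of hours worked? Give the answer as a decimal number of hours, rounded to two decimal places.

40.85 hours

Tue: 11:02 AM–4:10 PM = 5 h 8 min; less 15 min break → 4 h 53 min
Wed: 8:24 AM–3:26 PM = 7 h 2 min; less 45 min break → 6 h 17 min
Thu: 11:03 AM–7:49 PM = 8 h 46 min; less 20 min break → 8 h 26 min
Fri: 9:57 AM–7:07 PM = 9 h 10 min; less 30 min break → 8 h 40 min
Sat: 10:37 AM–5:16 PM = 6 h 39 min; less 60 min break → 5 h 39 min
Sun: 7:15 AM–2:21 PM = 7 h 6 min; less 10 min break → 6 h 56 min
Total: 4 h 53 min + 6 h 17 min + 8 h 26 min + 8 h 40 min + 5 h 39 min + 6 h 56 min = 40 h 51 min.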